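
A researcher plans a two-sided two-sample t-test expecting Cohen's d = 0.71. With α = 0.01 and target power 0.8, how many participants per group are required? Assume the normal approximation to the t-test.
n = 47 per group

Sample size formula (two-sample t-test, normal approximation):
n = 2 · ((z_{α/2} + z_β) / d)²

z_{α/2} = 2.576 (for α = 0.01, two-sided)
z_β = 0.842 (for power = 0.8)
d = 0.71

n = 2 · ((2.576 + 0.842) / 0.71)²
n = 2 · (4.814)²
n ≈ 46.35
Round up to the next whole number: n = 47 per group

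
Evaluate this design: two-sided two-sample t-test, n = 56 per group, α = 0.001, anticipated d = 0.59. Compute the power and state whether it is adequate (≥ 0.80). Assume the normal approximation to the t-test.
Power ≈ 0.43; the study is underpowered (power < 0.80)

Power calculation (two-sample t-test, normal approximation):
z_β = d · √(n/2) - z_{α/2}
z_β = 0.59 · √(56/2) - 3.291
z_β = 0.59 · 5.292 - 3.291
z_β = -0.169

Power = Φ(z_β) = Φ(-0.169) ≈ 0.433

Effect size d = 0.59 is medium by Cohen's convention (0.2/0.5/0.8).

Threshold: power ≥ 0.80 is conventionally adequate.
Power ≈ 0.43 → the study is underpowered (power < 0.80).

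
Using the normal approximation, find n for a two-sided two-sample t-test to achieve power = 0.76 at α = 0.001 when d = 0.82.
n = 48 per group

Sample size formula (two-sample t-test, normal approximation):
n = 2 · ((z_{α/2} + z_β) / d)²

z_{α/2} = 3.291 (for α = 0.001, two-sided)
z_β = 0.706 (for power = 0.76)
d = 0.82

n = 2 · ((3.291 + 0.706) / 0.82)²
n = 2 · (4.874)²
n ≈ 47.51
Round up to the next whole number: n = 48 per group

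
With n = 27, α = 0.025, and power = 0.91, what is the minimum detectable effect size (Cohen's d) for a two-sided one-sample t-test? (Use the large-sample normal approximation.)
d ≈ 0.69

Minimum detectable effect (one-sample t-test, normal approximation):
d = (z_{α/2} + z_β) / √n
d = (2.241 + 1.341) / √27
d = 3.582 / 5.196
d ≈ 0.69

By Cohen's convention (0.2 small / 0.5 medium / 0.8 large): medium effect.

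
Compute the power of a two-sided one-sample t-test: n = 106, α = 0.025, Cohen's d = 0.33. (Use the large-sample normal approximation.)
Power ≈ 0.88

Power calculation (one-sample t-test, normal approximation):
z_β = d · √n - z_{α/2}
z_β = 0.33 · √106 - 2.241
z_β = 0.33 · 10.296 - 2.241
z_β = 1.156

Power = Φ(z_β) = Φ(1.156) ≈ 0.876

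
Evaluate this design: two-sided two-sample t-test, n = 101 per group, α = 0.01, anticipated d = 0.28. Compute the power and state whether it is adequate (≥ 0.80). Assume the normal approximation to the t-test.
Power ≈ 0.28; the study is underpowered (power < 0.80)

Power calculation (two-sample t-test, normal approximation):
z_β = d · √(n/2) - z_{α/2}
z_β = 0.28 · √(101/2) - 2.576
z_β = 0.28 · 7.106 - 2.576
z_β = -0.586

Power = Φ(z_β) = Φ(-0.586) ≈ 0.279

Effect size d = 0.28 is small by Cohen's convention (0.2/0.5/0.8).

Threshold: power ≥ 0.80 is conventionally adequate.
Power ≈ 0.28 → the study is underpowered (power < 0.80).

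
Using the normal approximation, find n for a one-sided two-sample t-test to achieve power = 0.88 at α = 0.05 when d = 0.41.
n = 95 per group

Sample size formula (two-sample t-test, normal approximation):
n = 2 · ((z_α + z_β) / d)²

z_α = 1.645 (for α = 0.05, one-sided)
z_β = 1.175 (for power = 0.88)
d = 0.41

n = 2 · ((1.645 + 1.175) / 0.41)²
n = 2 · (6.878)²
n ≈ 94.61
Round up to the next whole number: n = 95 per group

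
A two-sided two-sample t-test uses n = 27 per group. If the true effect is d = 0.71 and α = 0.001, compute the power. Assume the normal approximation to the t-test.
Power ≈ 0.25

Power calculation (two-sample t-test, normal approximation):
z_β = d · √(n/2) - z_{α/2}
z_β = 0.71 · √(27/2) - 3.291
z_β = 0.71 · 3.674 - 3.291
z_β = -0.682

Power = Φ(z_β) = Φ(-0.682) ≈ 0.248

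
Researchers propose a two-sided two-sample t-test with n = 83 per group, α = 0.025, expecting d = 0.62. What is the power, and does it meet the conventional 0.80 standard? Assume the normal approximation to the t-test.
Power ≈ 0.96; the study is adequately powered (power ≥ 0.80)

Power calculation (two-sample t-test, normal approximation):
z_β = d · √(n/2) - z_{α/2}
z_β = 0.62 · √(83/2) - 2.241
z_β = 0.62 · 6.442 - 2.241
z_β = 1.753

Power = Φ(z_β) = Φ(1.753) ≈ 0.960

Effect size d = 0.62 is medium by Cohen's convention (0.2/0.5/0.8).

Threshold: power ≥ 0.80 is conventionally adequate.
Power ≈ 0.96 → the study is adequately powered (power ≥ 0.80).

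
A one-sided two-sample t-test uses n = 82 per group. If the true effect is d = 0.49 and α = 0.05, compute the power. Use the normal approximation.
Power ≈ 0.93

Power calculation (two-sample t-test, normal approximation):
z_β = d · √(n/2) - z_α
z_β = 0.49 · √(82/2) - 1.645
z_β = 0.49 · 6.403 - 1.645
z_β = 1.493

Power = Φ(z_β) = Φ(1.493) ≈ 0.932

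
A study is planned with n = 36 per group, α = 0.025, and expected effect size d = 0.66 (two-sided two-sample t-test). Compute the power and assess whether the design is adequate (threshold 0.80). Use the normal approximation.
Power ≈ 0.71; the study is underpowered (power < 0.80)

Power calculation (two-sample t-test, normal approximation):
z_β = d · √(n/2) - z_{α/2}
z_β = 0.66 · √(36/2) - 2.241
z_β = 0.66 · 4.243 - 2.241
z_β = 0.559

Power = Φ(z_β) = Φ(0.559) ≈ 0.712

Effect size d = 0.66 is medium by Cohen's convention (0.2/0.5/0.8).

Threshold: power ≥ 0.80 is conventionally adequate.
Power ≈ 0.71 → the study is underpowered (power < 0.80).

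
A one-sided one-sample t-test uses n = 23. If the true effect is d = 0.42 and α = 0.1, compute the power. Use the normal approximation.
Power ≈ 0.77

Power calculation (one-sample t-test, normal approximation):
z_β = d · √n - z_α
z_β = 0.42 · √23 - 1.282
z_β = 0.42 · 4.796 - 1.282
z_β = 0.733

Power = Φ(z_β) = Φ(0.733) ≈ 0.768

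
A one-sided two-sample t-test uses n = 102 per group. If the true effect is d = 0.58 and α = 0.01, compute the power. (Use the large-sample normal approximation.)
Power ≈ 0.97

Power calculation (two-sample t-test, normal approximation):
z_β = d · √(n/2) - z_α
z_β = 0.58 · √(102/2) - 2.326
z_β = 0.58 · 7.141 - 2.326
z_β = 1.816

Power = Φ(z_β) = Φ(1.816) ≈ 0.965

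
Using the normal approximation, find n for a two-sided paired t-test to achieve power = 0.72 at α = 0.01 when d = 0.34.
n = 87 pairs

Sample size formula (paired t-test, normal approximation):
n = ((z_{α/2} + z_β) / d)²

z_{α/2} = 2.576 (for α = 0.01, two-sided)
z_β = 0.583 (for power = 0.72)
d = 0.34

n = ((2.576 + 0.583) / 0.34)²
n = (9.291)²
n ≈ 86.32
Round up to the next whole number: n = 87 pairs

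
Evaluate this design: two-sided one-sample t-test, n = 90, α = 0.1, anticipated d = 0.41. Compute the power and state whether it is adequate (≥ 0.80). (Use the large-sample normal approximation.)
Power ≈ 0.99; the study is adequately powered (power ≥ 0.80)

Power calculation (one-sample t-test, normal approximation):
z_β = d · √n - z_{α/2}
z_β = 0.41 · √90 - 1.645
z_β = 0.41 · 9.487 - 1.645
z_β = 2.245

Power = Φ(z_β) = Φ(2.245) ≈ 0.988

Effect size d = 0.41 is small by Cohen's convention (0.2/0.5/0.8).

Threshold: power ≥ 0.80 is conventionally adequate.
Power ≈ 0.99 → the study is adequately powered (power ≥ 0.80).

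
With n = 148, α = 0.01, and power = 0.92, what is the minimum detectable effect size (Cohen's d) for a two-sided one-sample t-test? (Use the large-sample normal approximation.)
d ≈ 0.33

Minimum detectable effect (one-sample t-test, normal approximation):
d = (z_{α/2} + z_β) / √n
d = (2.576 + 1.405) / √148
d = 3.981 / 12.166
d ≈ 0.33

By Cohen's convention (0.2 small / 0.5 medium / 0.8 large): small effect.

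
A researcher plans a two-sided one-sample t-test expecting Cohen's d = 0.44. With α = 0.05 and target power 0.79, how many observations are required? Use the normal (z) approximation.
n = 40

Sample size formula (one-sample t-test, normal approximation):
n = ((z_{α/2} + z_β) / d)²

z_{α/2} = 1.960 (for α = 0.05, two-sided)
z_β = 0.806 (for power = 0.79)
d = 0.44

n = ((1.960 + 0.806) / 0.44)²
n = (6.286)²
n ≈ 39.51
Round up to the next whole number: n = 40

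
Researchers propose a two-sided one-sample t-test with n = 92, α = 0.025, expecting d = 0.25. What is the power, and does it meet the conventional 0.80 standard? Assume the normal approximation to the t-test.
Power ≈ 0.56; the study is underpowered (power < 0.80)

Power calculation (one-sample t-test, normal approximation):
z_β = d · √n - z_{α/2}
z_β = 0.25 · √92 - 2.241
z_β = 0.25 · 9.592 - 2.241
z_β = 0.157

Power = Φ(z_β) = Φ(0.157) ≈ 0.562

Effect size d = 0.25 is small by Cohen's convention (0.2/0.5/0.8).

Threshold: power ≥ 0.80 is conventionally adequate.
Power ≈ 0.56 → the study is underpowered (power < 0.80).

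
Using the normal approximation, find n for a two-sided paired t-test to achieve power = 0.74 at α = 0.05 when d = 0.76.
n = 12 pairs

Sample size formula (paired t-test, normal approximation):
n = ((z_{α/2} + z_β) / d)²

z_{α/2} = 1.960 (for α = 0.05, two-sided)
z_β = 0.643 (for power = 0.74)
d = 0.76

n = ((1.960 + 0.643) / 0.76)²
n = (3.425)²
n ≈ 11.73
Round up to the next whole number: n = 12 pairs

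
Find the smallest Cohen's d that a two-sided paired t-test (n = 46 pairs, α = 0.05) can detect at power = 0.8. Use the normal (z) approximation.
d ≈ 0.41

Minimum detectable effect (paired t-test, normal approximation):
d = (z_{α/2} + z_β) / √n
d = (1.960 + 0.842) / √46
d = 2.802 / 6.782
d ≈ 0.41

By Cohen's convention (0.2 small / 0.5 medium / 0.8 large): small effect.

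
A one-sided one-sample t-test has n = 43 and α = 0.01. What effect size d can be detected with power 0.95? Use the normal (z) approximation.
d ≈ 0.61

Minimum detectable effect (one-sample t-test, normal approximation):
d = (z_α + z_β) / √n
d = (2.326 + 1.645) / √43
d = 3.971 / 6.557
d ≈ 0.61

By Cohen's convention (0.2 small / 0.5 medium / 0.8 large): medium effect.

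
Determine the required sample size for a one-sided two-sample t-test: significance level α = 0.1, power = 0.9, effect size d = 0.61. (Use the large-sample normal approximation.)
n = 36 per group

Sample size formula (two-sample t-test, normal approximation):
n = 2 · ((z_α + z_β) / d)²

z_α = 1.282 (for α = 0.1, one-sided)
z_β = 1.282 (for power = 0.9)
d = 0.61

n = 2 · ((1.282 + 1.282) / 0.61)²
n = 2 · (4.203)²
n ≈ 35.33
Round up to the next whole number: n = 36 per group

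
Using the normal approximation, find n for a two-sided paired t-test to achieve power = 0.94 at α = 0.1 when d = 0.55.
n = 34 pairs

Sample size formula (paired t-test, normal approximation):
n = ((z_{α/2} + z_β) / d)²

z_{α/2} = 1.645 (for α = 0.1, two-sided)
z_β = 1.555 (for power = 0.94)
d = 0.55

n = ((1.645 + 1.555) / 0.55)²
n = (5.818)²
n ≈ 33.85
Round up to the next whole number: n = 34 pairs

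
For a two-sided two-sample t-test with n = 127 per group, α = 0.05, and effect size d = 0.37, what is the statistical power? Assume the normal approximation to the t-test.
Power ≈ 0.84

Power calculation (two-sample t-test, normal approximation):
z_β = d · √(n/2) - z_{α/2}
z_β = 0.37 · √(127/2) - 1.960
z_β = 0.37 · 7.969 - 1.960
z_β = 0.988

Power = Φ(z_β) = Φ(0.988) ≈ 0.839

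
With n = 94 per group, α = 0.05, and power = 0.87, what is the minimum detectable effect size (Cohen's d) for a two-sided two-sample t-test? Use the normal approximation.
d ≈ 0.45

Minimum detectable effect (two-sample t-test, normal approximation):
d = (z_{α/2} + z_β) / √(n/2)
d = (1.960 + 1.126) / √(94/2)
d = 3.086 / 6.856
d ≈ 0.45

By Cohen's convention (0.2 small / 0.5 medium / 0.8 large): small effect.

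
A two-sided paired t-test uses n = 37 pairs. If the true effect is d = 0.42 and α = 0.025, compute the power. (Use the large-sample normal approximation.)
Power ≈ 0.62

Power calculation (paired t-test, normal approximation):
z_β = d · √n - z_{α/2}
z_β = 0.42 · √37 - 2.241
z_β = 0.42 · 6.083 - 2.241
z_β = 0.313

Power = Φ(z_β) = Φ(0.313) ≈ 0.623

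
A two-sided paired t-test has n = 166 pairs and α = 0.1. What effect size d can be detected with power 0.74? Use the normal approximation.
d ≈ 0.18

Minimum detectable effect (paired t-test, normal approximation):
d = (z_{α/2} + z_β) / √n
d = (1.645 + 0.643) / √166
d = 2.288 / 12.884
d ≈ 0.18

By Cohen's convention (0.2 small / 0.5 medium / 0.8 large): very small effect.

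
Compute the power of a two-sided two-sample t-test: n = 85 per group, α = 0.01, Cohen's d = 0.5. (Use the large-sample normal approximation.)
Power ≈ 0.75

Power calculation (two-sample t-test, normal approximation):
z_β = d · √(n/2) - z_{α/2}
z_β = 0.5 · √(85/2) - 2.576
z_β = 0.5 · 6.519 - 2.576
z_β = 0.684

Power = Φ(z_β) = Φ(0.684) ≈ 0.753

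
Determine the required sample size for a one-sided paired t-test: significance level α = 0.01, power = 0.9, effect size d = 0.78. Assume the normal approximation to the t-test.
n = 22 pairs

Sample size formula (paired t-test, normal approximation):
n = ((z_α + z_β) / d)²

z_α = 2.326 (for α = 0.01, one-sided)
z_β = 1.282 (for power = 0.9)
d = 0.78

n = ((2.326 + 1.282) / 0.78)²
n = (4.626)²
n ≈ 21.40
Round up to the next whole number: n = 22 pairs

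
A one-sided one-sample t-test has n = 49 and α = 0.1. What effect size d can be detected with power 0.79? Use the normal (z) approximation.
d ≈ 0.30

Minimum detectable effect (one-sample t-test, normal approximation):
d = (z_α + z_β) / √n
d = (1.282 + 0.806) / √49
d = 2.088 / 7.000
d ≈ 0.30

By Cohen's convention (0.2 small / 0.5 medium / 0.8 large): small effect.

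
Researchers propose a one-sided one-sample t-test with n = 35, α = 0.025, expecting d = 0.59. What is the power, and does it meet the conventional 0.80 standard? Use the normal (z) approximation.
Power ≈ 0.94; the study is adequately powered (power ≥ 0.80)

Power calculation (one-sample t-test, normal approximation):
z_β = d · √n - z_α
z_β = 0.59 · √35 - 1.960
z_β = 0.59 · 5.916 - 1.960
z_β = 1.531

Power = Φ(z_β) = Φ(1.531) ≈ 0.937

Effect size d = 0.59 is medium by Cohen's convention (0.2/0.5/0.8).

Threshold: power ≥ 0.80 is conventionally adequate.
Power ≈ 0.94 → the study is adequately powered (power ≥ 0.80).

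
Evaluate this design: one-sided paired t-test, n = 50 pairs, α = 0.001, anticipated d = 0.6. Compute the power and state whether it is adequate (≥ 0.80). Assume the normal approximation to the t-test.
Power ≈ 0.88; the study is adequately powered (power ≥ 0.80)

Power calculation (paired t-test, normal approximation):
z_β = d · √n - z_α
z_β = 0.6 · √50 - 3.090
z_β = 0.6 · 7.071 - 3.090
z_β = 1.152

Power = Φ(z_β) = Φ(1.152) ≈ 0.875

Effect size d = 0.6 is medium by Cohen's convention (0.2/0.5/0.8).

Threshold: power ≥ 0.80 is conventionally adequate.
Power ≈ 0.88 → the study is adequately powered (power ≥ 0.80).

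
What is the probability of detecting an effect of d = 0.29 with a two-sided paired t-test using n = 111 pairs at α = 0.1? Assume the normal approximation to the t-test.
Power ≈ 0.92

Power calculation (paired t-test, normal approximation):
z_β = d · √n - z_{α/2}
z_β = 0.29 · √111 - 1.645
z_β = 0.29 · 10.536 - 1.645
z_β = 1.410

Power = Φ(z_β) = Φ(1.410) ≈ 0.921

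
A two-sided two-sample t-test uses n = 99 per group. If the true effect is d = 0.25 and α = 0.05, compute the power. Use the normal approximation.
Power ≈ 0.42

Power calculation (two-sample t-test, normal approximation):
z_β = d · √(n/2) - z_{α/2}
z_β = 0.25 · √(99/2) - 1.960
z_β = 0.25 · 7.036 - 1.960
z_β = -0.201

Power = Φ(z_β) = Φ(-0.201) ≈ 0.420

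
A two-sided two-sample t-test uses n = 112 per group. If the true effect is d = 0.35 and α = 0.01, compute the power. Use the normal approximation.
Power ≈ 0.52

Power calculation (two-sample t-test, normal approximation):
z_β = d · √(n/2) - z_{α/2}
z_β = 0.35 · √(112/2) - 2.576
z_β = 0.35 · 7.483 - 2.576
z_β = 0.043

Power = Φ(z_β) = Φ(0.043) ≈ 0.517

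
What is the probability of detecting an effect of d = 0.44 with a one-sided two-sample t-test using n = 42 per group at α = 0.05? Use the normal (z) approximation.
Power ≈ 0.64

Power calculation (two-sample t-test, normal approximation):
z_β = d · √(n/2) - z_α
z_β = 0.44 · √(42/2) - 1.645
z_β = 0.44 · 4.583 - 1.645
z_β = 0.371

Power = Φ(z_β) = Φ(0.371) ≈ 0.645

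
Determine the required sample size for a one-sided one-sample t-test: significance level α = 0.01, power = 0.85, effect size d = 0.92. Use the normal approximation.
n = 14

Sample size formula (one-sample t-test, normal approximation):
n = ((z_α + z_β) / d)²

z_α = 2.326 (for α = 0.01, one-sided)
z_β = 1.036 (for power = 0.85)
d = 0.92

n = ((2.326 + 1.036) / 0.92)²
n = (3.654)²
n ≈ 13.35
Round up to the next whole number: n = 14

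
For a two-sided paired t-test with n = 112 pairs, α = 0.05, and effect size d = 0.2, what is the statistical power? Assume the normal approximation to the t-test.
Power ≈ 0.56

Power calculation (paired t-test, normal approximation):
z_β = d · √n - z_{α/2}
z_β = 0.2 · √112 - 1.960
z_β = 0.2 · 10.583 - 1.960
z_β = 0.157

Power = Φ(z_β) = Φ(0.157) ≈ 0.562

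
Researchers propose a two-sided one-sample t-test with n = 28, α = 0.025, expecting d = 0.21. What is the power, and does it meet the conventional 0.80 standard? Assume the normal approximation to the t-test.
Power ≈ 0.13; the study is underpowered (power < 0.80)

Power calculation (one-sample t-test, normal approximation):
z_β = d · √n - z_{α/2}
z_β = 0.21 · √28 - 2.241
z_β = 0.21 · 5.292 - 2.241
z_β = -1.130

Power = Φ(z_β) = Φ(-1.130) ≈ 0.129

Effect size d = 0.21 is small by Cohen's convention (0.2/0.5/0.8).

Threshold: power ≥ 0.80 is conventionally adequate.
Power ≈ 0.13 → the study is underpowered (power < 0.80).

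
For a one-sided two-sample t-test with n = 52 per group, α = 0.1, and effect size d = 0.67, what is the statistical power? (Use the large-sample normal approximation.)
Power ≈ 0.98

Power calculation (two-sample t-test, normal approximation):
z_β = d · √(n/2) - z_α
z_β = 0.67 · √(52/2) - 1.282
z_β = 0.67 · 5.099 - 1.282
z_β = 2.135

Power = Φ(z_β) = Φ(2.135) ≈ 0.984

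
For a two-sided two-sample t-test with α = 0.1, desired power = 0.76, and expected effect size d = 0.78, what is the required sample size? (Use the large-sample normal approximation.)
n = 19 per group

Sample size formula (two-sample t-test, normal approximation):
n = 2 · ((z_{α/2} + z_β) / d)²

z_{α/2} = 1.645 (for α = 0.1, two-sided)
z_β = 0.706 (for power = 0.76)
d = 0.78

n = 2 · ((1.645 + 0.706) / 0.78)²
n = 2 · (3.014)²
n ≈ 18.17
Round up to the next whole number: n = 19 per group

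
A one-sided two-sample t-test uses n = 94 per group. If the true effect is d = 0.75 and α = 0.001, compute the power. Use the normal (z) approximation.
Power ≈ 0.98

Power calculation (two-sample t-test, normal approximation):
z_β = d · √(n/2) - z_α
z_β = 0.75 · √(94/2) - 3.090
z_β = 0.75 · 6.856 - 3.090
z_β = 2.052

Power = Φ(z_β) = Φ(2.052) ≈ 0.980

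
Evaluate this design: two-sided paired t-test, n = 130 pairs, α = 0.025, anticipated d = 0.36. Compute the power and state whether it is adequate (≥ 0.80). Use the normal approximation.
Power ≈ 0.97; the study is adequately powered (power ≥ 0.80)

Power calculation (paired t-test, normal approximation):
z_β = d · √n - z_{α/2}
z_β = 0.36 · √130 - 2.241
z_β = 0.36 · 11.402 - 2.241
z_β = 1.863

Power = Φ(z_β) = Φ(1.863) ≈ 0.969

Effect size d = 0.36 is small by Cohen's convention (0.2/0.5/0.8).

Threshold: power ≥ 0.80 is conventionally adequate.
Power ≈ 0.97 → the study is adequately powered (power ≥ 0.80).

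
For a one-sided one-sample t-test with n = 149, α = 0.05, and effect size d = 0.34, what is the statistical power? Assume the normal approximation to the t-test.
Power ≈ 0.99

Power calculation (one-sample t-test, normal approximation):
z_β = d · √n - z_α
z_β = 0.34 · √149 - 1.645
z_β = 0.34 · 12.207 - 1.645
z_β = 2.505

Power = Φ(z_β) = Φ(2.505) ≈ 0.994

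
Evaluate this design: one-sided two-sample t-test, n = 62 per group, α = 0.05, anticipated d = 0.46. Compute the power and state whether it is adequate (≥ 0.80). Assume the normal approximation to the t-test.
Power ≈ 0.82; the study is adequately powered (power ≥ 0.80)

Power calculation (two-sample t-test, normal approximation):
z_β = d · √(n/2) - z_α
z_β = 0.46 · √(62/2) - 1.645
z_β = 0.46 · 5.568 - 1.645
z_β = 0.916

Power = Φ(z_β) = Φ(0.916) ≈ 0.820

Effect size d = 0.46 is small by Cohen's convention (0.2/0.5/0.8).

Threshold: power ≥ 0.80 is conventionally adequate.
Power ≈ 0.82 → the study is adequately powered (power ≥ 0.80).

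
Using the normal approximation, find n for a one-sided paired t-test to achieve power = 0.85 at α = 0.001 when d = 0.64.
n = 42 pairs

Sample size formula (paired t-test, normal approximation):
n = ((z_α + z_β) / d)²

z_α = 3.090 (for α = 0.001, one-sided)
z_β = 1.036 (for power = 0.85)
d = 0.64

n = ((3.090 + 1.036) / 0.64)²
n = (6.447)²
n ≈ 41.56
Round up to the next whole number: n = 42 pairs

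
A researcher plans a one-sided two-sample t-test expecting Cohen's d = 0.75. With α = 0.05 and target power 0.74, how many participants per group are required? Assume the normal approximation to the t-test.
n = 19 per group

Sample size formula (two-sample t-test, normal approximation):
n = 2 · ((z_α + z_β) / d)²

z_α = 1.645 (for α = 0.05, one-sided)
z_β = 0.643 (for power = 0.74)
d = 0.75

n = 2 · ((1.645 + 0.643) / 0.75)²
n = 2 · (3.051)²
n ≈ 18.62
Round up to the next whole number: n = 19 per group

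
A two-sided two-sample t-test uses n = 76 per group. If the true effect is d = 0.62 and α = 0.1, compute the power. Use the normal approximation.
Power ≈ 0.99

Power calculation (two-sample t-test, normal approximation):
z_β = d · √(n/2) - z_{α/2}
z_β = 0.62 · √(76/2) - 1.645
z_β = 0.62 · 6.164 - 1.645
z_β = 2.177

Power = Φ(z_β) = Φ(2.177) ≈ 0.985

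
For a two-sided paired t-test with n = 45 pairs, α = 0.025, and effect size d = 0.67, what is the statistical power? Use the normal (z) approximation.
Power ≈ 0.99

Power calculation (paired t-test, normal approximation):
z_β = d · √n - z_{α/2}
z_β = 0.67 · √45 - 2.241
z_β = 0.67 · 6.708 - 2.241
z_β = 2.253

Power = Φ(z_β) = Φ(2.253) ≈ 0.988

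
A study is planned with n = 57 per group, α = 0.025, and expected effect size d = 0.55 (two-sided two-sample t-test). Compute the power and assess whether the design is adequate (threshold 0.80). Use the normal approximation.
Power ≈ 0.76; the study is underpowered (power < 0.80)

Power calculation (two-sample t-test, normal approximation):
z_β = d · √(n/2) - z_{α/2}
z_β = 0.55 · √(57/2) - 2.241
z_β = 0.55 · 5.339 - 2.241
z_β = 0.695

Power = Φ(z_β) = Φ(0.695) ≈ 0.756

Effect size d = 0.55 is medium by Cohen's convention (0.2/0.5/0.8).

Threshold: power ≥ 0.80 is conventionally adequate.
Power ≈ 0.76 → the study is underpowered (power < 0.80).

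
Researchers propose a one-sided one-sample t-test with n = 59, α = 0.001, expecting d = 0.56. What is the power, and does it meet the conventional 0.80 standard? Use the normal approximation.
Power ≈ 0.89; the study is adequately powered (power ≥ 0.80)

Power calculation (one-sample t-test, normal approximation):
z_β = d · √n - z_α
z_β = 0.56 · √59 - 3.090
z_β = 0.56 · 7.681 - 3.090
z_β = 1.211

Power = Φ(z_β) = Φ(1.211) ≈ 0.887

Effect size d = 0.56 is medium by Cohen's convention (0.2/0.5/0.8).

Threshold: power ≥ 0.80 is conventionally adequate.
Power ≈ 0.89 → the study is adequately powered (power ≥ 0.80).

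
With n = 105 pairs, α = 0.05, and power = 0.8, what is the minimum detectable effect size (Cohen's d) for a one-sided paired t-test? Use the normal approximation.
d ≈ 0.24

Minimum detectable effect (paired t-test, normal approximation):
d = (z_α + z_β) / √n
d = (1.645 + 0.842) / √105
d = 2.486 / 10.247
d ≈ 0.24

By Cohen's convention (0.2 small / 0.5 medium / 0.8 large): small effect.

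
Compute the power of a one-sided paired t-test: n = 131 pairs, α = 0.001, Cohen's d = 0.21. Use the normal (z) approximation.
Power ≈ 0.25

Power calculation (paired t-test, normal approximation):
z_β = d · √n - z_α
z_β = 0.21 · √131 - 3.090
z_β = 0.21 · 11.446 - 3.090
z_β = -0.687

Power = Φ(z_β) = Φ(-0.687) ≈ 0.246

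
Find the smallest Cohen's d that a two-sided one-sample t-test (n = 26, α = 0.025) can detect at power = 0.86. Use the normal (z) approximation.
d ≈ 0.65

Minimum detectable effect (one-sample t-test, normal approximation):
d = (z_{α/2} + z_β) / √n
d = (2.241 + 1.080) / √26
d = 3.322 / 5.099
d ≈ 0.65

By Cohen's convention (0.2 small / 0.5 medium / 0.8 large): medium effect.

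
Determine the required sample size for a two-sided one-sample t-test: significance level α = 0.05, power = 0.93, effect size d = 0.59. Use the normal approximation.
n = 34

Sample size formula (one-sample t-test, normal approximation):
n = ((z_{α/2} + z_β) / d)²

z_{α/2} = 1.960 (for α = 0.05, two-sided)
z_β = 1.476 (for power = 0.93)
d = 0.59

n = ((1.960 + 1.476) / 0.59)²
n = (5.824)²
n ≈ 33.92
Round up to the next whole number: n = 34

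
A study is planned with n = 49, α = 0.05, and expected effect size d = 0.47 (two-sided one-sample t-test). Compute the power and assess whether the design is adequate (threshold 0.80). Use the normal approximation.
Power ≈ 0.91; the study is adequately powered (power ≥ 0.80)

Power calculation (one-sample t-test, normal approximation):
z_β = d · √n - z_{α/2}
z_β = 0.47 · √49 - 1.960
z_β = 0.47 · 7.000 - 1.960
z_β = 1.330

Power = Φ(z_β) = Φ(1.330) ≈ 0.908

Effect size d = 0.47 is small by Cohen's convention (0.2/0.5/0.8).

Threshold: power ≥ 0.80 is conventionally adequate.
Power ≈ 0.91 → the study is adequately powered (power ≥ 0.80).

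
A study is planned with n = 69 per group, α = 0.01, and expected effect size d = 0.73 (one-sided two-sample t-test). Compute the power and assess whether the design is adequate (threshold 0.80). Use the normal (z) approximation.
Power ≈ 0.98; the study is adequately powered (power ≥ 0.80)

Power calculation (two-sample t-test, normal approximation):
z_β = d · √(n/2) - z_α
z_β = 0.73 · √(69/2) - 2.326
z_β = 0.73 · 5.874 - 2.326
z_β = 1.961

Power = Φ(z_β) = Φ(1.961) ≈ 0.975

Effect size d = 0.73 is medium by Cohen's convention (0.2/0.5/0.8).

Threshold: power ≥ 0.80 is conventionally adequate.
Power ≈ 0.98 → the study is adequately powered (power ≥ 0.80).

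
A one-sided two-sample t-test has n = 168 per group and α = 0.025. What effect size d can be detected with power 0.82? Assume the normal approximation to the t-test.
d ≈ 0.31

Minimum detectable effect (two-sample t-test, normal approximation):
d = (z_α + z_β) / √(n/2)
d = (1.960 + 0.915) / √(168/2)
d = 2.875 / 9.165
d ≈ 0.31

By Cohen's convention (0.2 small / 0.5 medium / 0.8 large): small effect.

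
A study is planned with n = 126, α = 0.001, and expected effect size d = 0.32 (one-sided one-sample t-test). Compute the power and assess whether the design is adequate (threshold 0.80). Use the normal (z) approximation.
Power ≈ 0.69; the study is underpowered (power < 0.80)

Power calculation (one-sample t-test, normal approximation):
z_β = d · √n - z_α
z_β = 0.32 · √126 - 3.090
z_β = 0.32 · 11.225 - 3.090
z_β = 0.502

Power = Φ(z_β) = Φ(0.502) ≈ 0.692

Effect size d = 0.32 is small by Cohen's convention (0.2/0.5/0.8).

Threshold: power ≥ 0.80 is conventionally adequate.
Power ≈ 0.69 → the study is underpowered (power < 0.80).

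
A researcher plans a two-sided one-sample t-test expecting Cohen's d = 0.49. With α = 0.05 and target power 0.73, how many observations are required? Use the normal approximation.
n = 28

Sample size formula (one-sample t-test, normal approximation):
n = ((z_{α/2} + z_β) / d)²

z_{α/2} = 1.960 (for α = 0.05, two-sided)
z_β = 0.613 (for power = 0.73)
d = 0.49

n = ((1.960 + 0.613) / 0.49)²
n = (5.251)²
n ≈ 27.57
Round up to the next whole number: n = 28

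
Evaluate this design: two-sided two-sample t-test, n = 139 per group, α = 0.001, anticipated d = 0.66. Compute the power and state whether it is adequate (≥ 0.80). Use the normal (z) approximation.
Power ≈ 0.99; the study is adequately powered (power ≥ 0.80)

Power calculation (two-sample t-test, normal approximation):
z_β = d · √(n/2) - z_{α/2}
z_β = 0.66 · √(139/2) - 3.291
z_β = 0.66 · 8.337 - 3.291
z_β = 2.212

Power = Φ(z_β) = Φ(2.212) ≈ 0.987

Effect size d = 0.66 is medium by Cohen's convention (0.2/0.5/0.8).

Threshold: power ≥ 0.80 is conventionally adequate.
Power ≈ 0.99 → the study is adequately powered (power ≥ 0.80).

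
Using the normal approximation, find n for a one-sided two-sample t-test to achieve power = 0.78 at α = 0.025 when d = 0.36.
n = 116 per group

Sample size formula (two-sample t-test, normal approximation):
n = 2 · ((z_α + z_β) / d)²

z_α = 1.960 (for α = 0.025, one-sided)
z_β = 0.772 (for power = 0.78)
d = 0.36

n = 2 · ((1.960 + 0.772) / 0.36)²
n = 2 · (7.589)²
n ≈ 115.19
Round up to the next whole number: n = 116 per group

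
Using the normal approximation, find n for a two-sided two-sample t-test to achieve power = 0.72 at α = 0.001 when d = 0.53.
n = 107 per group

Sample size formula (two-sample t-test, normal approximation):
n = 2 · ((z_{α/2} + z_β) / d)²

z_{α/2} = 3.291 (for α = 0.001, two-sided)
z_β = 0.583 (for power = 0.72)
d = 0.53

n = 2 · ((3.291 + 0.583) / 0.53)²
n = 2 · (7.309)²
n ≈ 106.84
Round up to the next whole number: n = 107 per group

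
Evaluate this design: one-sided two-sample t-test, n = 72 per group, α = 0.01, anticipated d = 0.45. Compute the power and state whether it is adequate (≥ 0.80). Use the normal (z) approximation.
Power ≈ 0.65; the study is underpowered (power < 0.80)

Power calculation (two-sample t-test, normal approximation):
z_β = d · √(n/2) - z_α
z_β = 0.45 · √(72/2) - 2.326
z_β = 0.45 · 6.000 - 2.326
z_β = 0.374

Power = Φ(z_β) = Φ(0.374) ≈ 0.646

Effect size d = 0.45 is small by Cohen's convention (0.2/0.5/0.8).

Threshold: power ≥ 0.80 is conventionally adequate.
Power ≈ 0.65 → the study is underpowered (power < 0.80).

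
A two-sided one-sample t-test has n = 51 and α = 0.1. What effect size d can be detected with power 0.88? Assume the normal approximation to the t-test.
d ≈ 0.39

Minimum detectable effect (one-sample t-test, normal approximation):
d = (z_{α/2} + z_β) / √n
d = (1.645 + 1.175) / √51
d = 2.820 / 7.141
d ≈ 0.39

By Cohen's convention (0.2 small / 0.5 medium / 0.8 large): small effect.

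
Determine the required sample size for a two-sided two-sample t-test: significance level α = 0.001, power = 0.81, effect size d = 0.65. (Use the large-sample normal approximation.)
n = 83 per group

Sample size formula (two-sample t-test, normal approximation):
n = 2 · ((z_{α/2} + z_β) / d)²

z_{α/2} = 3.291 (for α = 0.001, two-sided)
z_β = 0.878 (for power = 0.81)
d = 0.65

n = 2 · ((3.291 + 0.878) / 0.65)²
n = 2 · (6.414)²
n ≈ 82.28
Round up to the next whole number: n = 83 per group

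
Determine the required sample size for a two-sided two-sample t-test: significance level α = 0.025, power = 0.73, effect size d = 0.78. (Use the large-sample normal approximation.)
n = 27 per group

Sample size formula (two-sample t-test, normal approximation):
n = 2 · ((z_{α/2} + z_β) / d)²

z_{α/2} = 2.241 (for α = 0.025, two-sided)
z_β = 0.613 (for power = 0.73)
d = 0.78

n = 2 · ((2.241 + 0.613) / 0.78)²
n = 2 · (3.659)²
n ≈ 26.78
Round up to the next whole number: n = 27 per group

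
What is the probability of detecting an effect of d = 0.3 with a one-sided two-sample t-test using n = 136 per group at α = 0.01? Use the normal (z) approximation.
Power ≈ 0.56

Power calculation (two-sample t-test, normal approximation):
z_β = d · √(n/2) - z_α
z_β = 0.3 · √(136/2) - 2.326
z_β = 0.3 · 8.246 - 2.326
z_β = 0.148

Power = Φ(z_β) = Φ(0.148) ≈ 0.559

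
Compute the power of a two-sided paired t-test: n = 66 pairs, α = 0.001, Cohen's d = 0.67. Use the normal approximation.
Power ≈ 0.98

Power calculation (paired t-test, normal approximation):
z_β = d · √n - z_{α/2}
z_β = 0.67 · √66 - 3.291
z_β = 0.67 · 8.124 - 3.291
z_β = 2.153

Power = Φ(z_β) = Φ(2.153) ≈ 0.984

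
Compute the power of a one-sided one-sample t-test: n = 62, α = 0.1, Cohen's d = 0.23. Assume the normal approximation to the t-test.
Power ≈ 0.70

Power calculation (one-sample t-test, normal approximation):
z_β = d · √n - z_α
z_β = 0.23 · √62 - 1.282
z_β = 0.23 · 7.874 - 1.282
z_β = 0.529

Power = Φ(z_β) = Φ(0.529) ≈ 0.702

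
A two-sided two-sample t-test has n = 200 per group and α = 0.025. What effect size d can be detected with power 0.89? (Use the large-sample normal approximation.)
d ≈ 0.35

Minimum detectable effect (two-sample t-test, normal approximation):
d = (z_{α/2} + z_β) / √(n/2)
d = (2.241 + 1.227) / √(200/2)
d = 3.468 / 10.000
d ≈ 0.35

By Cohen's convention (0.2 small / 0.5 medium / 0.8 large): small effect.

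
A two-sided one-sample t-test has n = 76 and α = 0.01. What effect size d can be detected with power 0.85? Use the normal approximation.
d ≈ 0.41

Minimum detectable effect (one-sample t-test, normal approximation):
d = (z_{α/2} + z_β) / √n
d = (2.576 + 1.036) / √76
d = 3.612 / 8.718
d ≈ 0.41

By Cohen's convention (0.2 small / 0.5 medium / 0.8 large): small effect.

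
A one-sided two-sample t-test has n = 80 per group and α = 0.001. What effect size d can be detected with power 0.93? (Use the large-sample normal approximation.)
d ≈ 0.72

Minimum detectable effect (two-sample t-test, normal approximation):
d = (z_α + z_β) / √(n/2)
d = (3.090 + 1.476) / √(80/2)
d = 4.566 / 6.325
d ≈ 0.72

By Cohen's convention (0.2 small / 0.5 medium / 0.8 large): medium effect.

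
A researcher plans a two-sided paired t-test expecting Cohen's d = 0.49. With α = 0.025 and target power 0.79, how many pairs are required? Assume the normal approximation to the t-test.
n = 39 pairs

Sample size formula (paired t-test, normal approximation):
n = ((z_{α/2} + z_β) / d)²

z_{α/2} = 2.241 (for α = 0.025, two-sided)
z_β = 0.806 (for power = 0.79)
d = 0.49

n = ((2.241 + 0.806) / 0.49)²
n = (6.218)²
n ≈ 38.66
Round up to the next whole number: n = 39 pairs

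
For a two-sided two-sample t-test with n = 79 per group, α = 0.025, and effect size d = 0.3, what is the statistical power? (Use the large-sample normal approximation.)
Power ≈ 0.36

Power calculation (two-sample t-test, normal approximation):
z_β = d · √(n/2) - z_{α/2}
z_β = 0.3 · √(79/2) - 2.241
z_β = 0.3 · 6.285 - 2.241
z_β = -0.356

Power = Φ(z_β) = Φ(-0.356) ≈ 0.361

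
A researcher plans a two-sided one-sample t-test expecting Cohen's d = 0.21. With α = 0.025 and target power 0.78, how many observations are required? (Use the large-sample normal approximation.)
n = 206

Sample size formula (one-sample t-test, normal approximation):
n = ((z_{α/2} + z_β) / d)²

z_{α/2} = 2.241 (for α = 0.025, two-sided)
z_β = 0.772 (for power = 0.78)
d = 0.21

n = ((2.241 + 0.772) / 0.21)²
n = (14.348)²
n ≈ 205.87
Round up to the next whole number: n = 206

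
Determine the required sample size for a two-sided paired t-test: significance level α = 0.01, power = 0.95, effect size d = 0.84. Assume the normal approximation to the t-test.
n = 26 pairs

Sample size formula (paired t-test, normal approximation):
n = ((z_{α/2} + z_β) / d)²

z_{α/2} = 2.576 (for α = 0.01, two-sided)
z_β = 1.645 (for power = 0.95)
d = 0.84

n = ((2.576 + 1.645) / 0.84)²
n = (5.025)²
n ≈ 25.25
Round up to the next whole number: n = 26 pairs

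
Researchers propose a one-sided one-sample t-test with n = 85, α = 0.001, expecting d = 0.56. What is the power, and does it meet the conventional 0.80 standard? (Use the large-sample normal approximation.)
Power ≈ 0.98; the study is adequately powered (power ≥ 0.80)

Power calculation (one-sample t-test, normal approximation):
z_β = d · √n - z_α
z_β = 0.56 · √85 - 3.090
z_β = 0.56 · 9.220 - 3.090
z_β = 2.073

Power = Φ(z_β) = Φ(2.073) ≈ 0.981

Effect size d = 0.56 is medium by Cohen's convention (0.2/0.5/0.8).

Threshold: power ≥ 0.80 is conventionally adequate.
Power ≈ 0.98 → the study is adequately powered (power ≥ 0.80).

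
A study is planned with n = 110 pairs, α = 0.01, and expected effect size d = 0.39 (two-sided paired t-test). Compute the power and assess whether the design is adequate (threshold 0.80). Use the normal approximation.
Power ≈ 0.94; the study is adequately powered (power ≥ 0.80)

Power calculation (paired t-test, normal approximation):
z_β = d · √n - z_{α/2}
z_β = 0.39 · √110 - 2.576
z_β = 0.39 · 10.488 - 2.576
z_β = 1.515

Power = Φ(z_β) = Φ(1.515) ≈ 0.935

Effect size d = 0.39 is small by Cohen's convention (0.2/0.5/0.8).

Threshold: power ≥ 0.80 is conventionally adequate.
Power ≈ 0.94 → the study is adequately powered (power ≥ 0.80).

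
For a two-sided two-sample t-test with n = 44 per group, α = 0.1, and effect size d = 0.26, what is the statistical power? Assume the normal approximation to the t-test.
Power ≈ 0.34

Power calculation (two-sample t-test, normal approximation):
z_β = d · √(n/2) - z_{α/2}
z_β = 0.26 · √(44/2) - 1.645
z_β = 0.26 · 4.690 - 1.645
z_β = -0.425

Power = Φ(z_β) = Φ(-0.425) ≈ 0.335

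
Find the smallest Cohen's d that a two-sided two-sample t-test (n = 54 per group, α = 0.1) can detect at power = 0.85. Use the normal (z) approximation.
d ≈ 0.52

Minimum detectable effect (two-sample t-test, normal approximation):
d = (z_{α/2} + z_β) / √(n/2)
d = (1.645 + 1.036) / √(54/2)
d = 2.681 / 5.196
d ≈ 0.52

By Cohen's convention (0.2 small / 0.5 medium / 0.8 large): medium effect.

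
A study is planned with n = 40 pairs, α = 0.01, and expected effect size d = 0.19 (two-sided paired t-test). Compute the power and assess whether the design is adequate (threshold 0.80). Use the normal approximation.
Power ≈ 0.08; the study is underpowered (power < 0.80)

Power calculation (paired t-test, normal approximation):
z_β = d · √n - z_{α/2}
z_β = 0.19 · √40 - 2.576
z_β = 0.19 · 6.325 - 2.576
z_β = -1.374

Power = Φ(z_β) = Φ(-1.374) ≈ 0.085

Effect size d = 0.19 is very small by Cohen's convention (0.2/0.5/0.8).

Threshold: power ≥ 0.80 is conventionally adequate.
Power ≈ 0.08 → the study is underpowered (power < 0.80).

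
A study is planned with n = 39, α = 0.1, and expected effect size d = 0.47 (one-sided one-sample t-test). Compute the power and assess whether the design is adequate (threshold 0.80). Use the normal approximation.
Power ≈ 0.95; the study is adequately powered (power ≥ 0.80)

Power calculation (one-sample t-test, normal approximation):
z_β = d · √n - z_α
z_β = 0.47 · √39 - 1.282
z_β = 0.47 · 6.245 - 1.282
z_β = 1.654

Power = Φ(z_β) = Φ(1.654) ≈ 0.951

Effect size d = 0.47 is small by Cohen's convention (0.2/0.5/0.8).

Threshold: power ≥ 0.80 is conventionally adequate.
Power ≈ 0.95 → the study is adequately powered (power ≥ 0.80).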